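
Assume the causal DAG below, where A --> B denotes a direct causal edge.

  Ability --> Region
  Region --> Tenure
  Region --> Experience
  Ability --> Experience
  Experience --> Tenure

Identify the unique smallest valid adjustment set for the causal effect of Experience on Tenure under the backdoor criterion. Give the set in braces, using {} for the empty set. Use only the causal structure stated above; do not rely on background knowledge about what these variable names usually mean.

{Region}

Variables eligible for adjustment (non-descendants of Experience, excluding Experience and Tenure): {Ability, Region}.
Backdoor paths from Experience to Tenure:
  P1: Experience <- Ability -> Region -> Tenure
  P2: Experience <- Region -> Tenure
The empty set is not sufficient: P1 (Experience <- Ability -> Region -> Tenure) has no collider blocking it and no conditioned non-collider, so it is open.
Try {Region}:
  P1: blocked at chain node Region ∈ conditioning set.
  P2: blocked at fork node Region ∈ conditioning set.
{Region} contains no descendant of Experience and blocks every backdoor path.
No other singleton works — e.g. {Ability} leaves P2 open — so {Region} is the unique smallest valid adjustment set.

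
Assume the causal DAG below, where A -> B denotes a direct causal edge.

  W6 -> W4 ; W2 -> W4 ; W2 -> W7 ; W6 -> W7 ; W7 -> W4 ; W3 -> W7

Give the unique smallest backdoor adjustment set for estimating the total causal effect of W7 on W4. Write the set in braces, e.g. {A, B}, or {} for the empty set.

Variables eligible for adjustment (non-descendants of W7, excluding W7 and W4): {W2, W3, W6}.
Backdoor paths from W7 to W4:
  P1: W7 <- W2 -> W4
  P2: W7 <- W6 -> W4
The empty set is not sufficient: P1 (W7 <- W2 -> W4) has no collider blocking it and no conditioned non-collider, so it is open.
Try {W2, W6}:
  P1: blocked at fork node W2 ∈ conditioning set.
  P2: blocked at fork node W6 ∈ conditioning set.
{W2, W6} contains no descendant of W7 and blocks every backdoor path.
Every element of {W2, W6} is needed (dropping W2 leaves P1 open; dropping W6 leaves P2 open), so no proper subset is valid.
Among all size-2 subsets of the eligible variables, only {W2, W6} blocks every backdoor path, so it is the unique smallest valid adjustment set.

{W2, W6}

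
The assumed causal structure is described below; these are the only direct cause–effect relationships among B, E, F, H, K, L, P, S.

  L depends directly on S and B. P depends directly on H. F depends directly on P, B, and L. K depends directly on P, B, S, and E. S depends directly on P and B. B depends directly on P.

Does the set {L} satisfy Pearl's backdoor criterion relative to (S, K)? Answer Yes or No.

No

Backdoor paths from S to K (paths whose first edge points into S):
  P1: S <- P -> B -> K
  P2: S <- P -> K
  P3: S <- P -> F <- B -> K
  P4: S <- P -> F <- L <- B -> K
  P5: S <- B <- P -> K
  P6: S <- B -> L -> F <- P -> K
  P7: S <- B -> K
  P8: S <- B -> F <- P -> K
Condition 1 (no descendant of S in the set): FAILS — L is a descendant of S.
Condition 2 (every backdoor path blocked by {L}):
  P1: open — no interior node is in the conditioning set.
  P2: open — no interior node is in the conditioning set.
  P3: blocked at collider F (neither it nor any descendant is in the conditioning set).
  P4: blocked at collider F (neither it nor any descendant is in the conditioning set).
  P5: open — no interior node is in the conditioning set.
  P6: blocked at chain node L ∈ conditioning set.
  P7: open — no interior node is in the conditioning set.
  P8: blocked at collider F (neither it nor any descendant is in the conditioning set).
{L} does not satisfy the backdoor criterion.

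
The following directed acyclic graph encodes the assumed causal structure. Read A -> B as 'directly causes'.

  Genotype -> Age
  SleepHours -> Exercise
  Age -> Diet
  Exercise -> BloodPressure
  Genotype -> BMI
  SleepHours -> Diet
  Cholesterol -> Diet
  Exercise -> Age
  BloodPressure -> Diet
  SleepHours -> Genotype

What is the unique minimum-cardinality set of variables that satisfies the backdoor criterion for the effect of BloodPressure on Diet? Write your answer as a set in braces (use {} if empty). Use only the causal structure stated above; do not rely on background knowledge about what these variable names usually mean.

Variables eligible for adjustment (non-descendants of BloodPressure, excluding BloodPressure and Diet): {Age, BMI, Cholesterol, Exercise, Genotype, SleepHours}.
Backdoor paths from BloodPressure to Diet:
  P1: BloodPressure <- Exercise <- SleepHours -> Genotype -> Age -> Diet
  P2: BloodPressure <- Exercise <- SleepHours -> Diet
  P3: BloodPressure <- Exercise -> Age <- Genotype <- SleepHours -> Diet
  P4: BloodPressure <- Exercise -> Age -> Diet
The empty set is not sufficient: P1 (BloodPressure <- Exercise <- SleepHours -> Genotype -> Age -> Diet) has no collider blocking it and no conditioned non-collider, so it is open.
Try {Exercise}:
  P1: blocked at chain node Exercise ∈ conditioning set.
  P2: blocked at chain node Exercise ∈ conditioning set.
  P3: blocked at fork node Exercise ∈ conditioning set.
  P4: blocked at fork node Exercise ∈ conditioning set.
{Exercise} contains no descendant of BloodPressure and blocks every backdoor path.
No other singleton works — e.g. {SleepHours} leaves P4 open — so {Exercise} is the unique smallest valid adjustment set.

{Exercise}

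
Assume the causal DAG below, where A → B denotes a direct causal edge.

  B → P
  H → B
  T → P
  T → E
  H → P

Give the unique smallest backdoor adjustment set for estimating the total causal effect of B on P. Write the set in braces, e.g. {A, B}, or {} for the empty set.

Variables eligible for adjustment (non-descendants of B, excluding B and P): {E, H, T}.
Backdoor paths from B to P:
  P1: B <- H -> P
The empty set is not sufficient: P1 (B <- H -> P) has no collider blocking it and no conditioned non-collider, so it is open.
Try {H}:
  P1: blocked at fork node H ∈ conditioning set.
{H} contains no descendant of B and blocks every backdoor path.
No other singleton works — e.g. {T} leaves P1 open — so {H} is the unique smallest valid adjustment set.

{H}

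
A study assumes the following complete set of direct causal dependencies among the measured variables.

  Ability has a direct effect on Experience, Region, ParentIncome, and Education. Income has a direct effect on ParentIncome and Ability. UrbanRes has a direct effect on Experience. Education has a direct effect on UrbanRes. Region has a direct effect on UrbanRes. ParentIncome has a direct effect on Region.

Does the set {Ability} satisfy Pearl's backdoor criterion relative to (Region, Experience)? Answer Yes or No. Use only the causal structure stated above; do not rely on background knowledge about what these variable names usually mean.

Yes

Backdoor paths from Region to Experience (paths whose first edge points into Region):
  P1: Region <- Ability -> Education -> UrbanRes -> Experience
  P2: Region <- Ability -> Experience
  P3: Region <- ParentIncome <- Income -> Ability -> Education -> UrbanRes -> Experience
  P4: Region <- ParentIncome <- Income -> Ability -> Experience
  P5: Region <- ParentIncome <- Ability -> Education -> UrbanRes -> Experience
  P6: Region <- ParentIncome <- Ability -> Experience
Condition 1 (no descendant of Region in the set): holds — descendants of Region are {Experience, UrbanRes}; none are in {Ability}.
Condition 2 (every backdoor path blocked by {Ability}):
  P1: blocked at fork node Ability ∈ conditioning set.
  P2: blocked at fork node Ability ∈ conditioning set.
  P3: blocked at chain node Ability ∈ conditioning set.
  P4: blocked at chain node Ability ∈ conditioning set.
  P5: blocked at fork node Ability ∈ conditioning set.
  P6: blocked at fork node Ability ∈ conditioning set.
{Ability} satisfies the backdoor criterion.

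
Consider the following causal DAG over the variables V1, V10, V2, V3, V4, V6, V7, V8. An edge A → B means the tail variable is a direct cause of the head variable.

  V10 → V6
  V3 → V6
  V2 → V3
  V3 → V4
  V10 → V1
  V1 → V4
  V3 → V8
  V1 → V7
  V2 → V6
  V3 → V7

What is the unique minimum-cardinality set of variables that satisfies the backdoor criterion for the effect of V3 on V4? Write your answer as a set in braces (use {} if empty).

Variables eligible for adjustment (non-descendants of V3, excluding V3 and V4): {V1, V10, V2}.
Backdoor paths from V3 to V4:
  P1: V3 <- V2 -> V6 <- V10 -> V1 -> V4
Each backdoor path contains an unconditioned collider, so every path is already blocked with the empty conditioning set:
  P1: blocked at collider V6 (neither it nor any descendant is in the conditioning set).
The empty set is therefore the unique smallest valid set.

{}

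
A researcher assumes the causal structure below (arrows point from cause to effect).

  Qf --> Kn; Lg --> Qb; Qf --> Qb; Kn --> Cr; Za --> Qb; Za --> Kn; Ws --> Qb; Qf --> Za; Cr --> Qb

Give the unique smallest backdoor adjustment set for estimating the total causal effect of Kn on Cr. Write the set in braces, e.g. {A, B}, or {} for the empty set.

Variables eligible for adjustment (non-descendants of Kn, excluding Kn and Cr): {Lg, Qf, Ws, Za}.
Backdoor paths from Kn to Cr:
  P1: Kn <- Qf -> Za -> Qb <- Cr
  P2: Kn <- Qf -> Qb <- Cr
  P3: Kn <- Za <- Qf -> Qb <- Cr
  P4: Kn <- Za -> Qb <- Cr
Each backdoor path contains an unconditioned collider, so every path is already blocked with the empty conditioning set:
  P1: blocked at collider Qb (neither it nor any descendant is in the conditioning set).
  P2: blocked at collider Qb (neither it nor any descendant is in the conditioning set).
  P3: blocked at collider Qb (neither it nor any descendant is in the conditioning set).
  P4: blocked at collider Qb (neither it nor any descendant is in the conditioning set).
The empty set is therefore the unique smallest valid set.

{}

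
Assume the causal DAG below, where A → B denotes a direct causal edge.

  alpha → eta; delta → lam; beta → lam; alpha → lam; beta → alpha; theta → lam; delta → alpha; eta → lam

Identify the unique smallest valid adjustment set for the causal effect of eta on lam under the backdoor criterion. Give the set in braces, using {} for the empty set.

Variables eligible for adjustment (non-descendants of eta, excluding eta and lam): {alpha, beta, delta, theta}.
Backdoor paths from eta to lam:
  P1: eta <- alpha <- beta -> lam
  P2: eta <- alpha <- delta -> lam
  P3: eta <- alpha -> lam
The empty set is not sufficient: P1 (eta <- alpha <- beta -> lam) has no collider blocking it and no conditioned non-collider, so it is open.
Try {alpha}:
  P1: blocked at chain node alpha ∈ conditioning set.
  P2: blocked at chain node alpha ∈ conditioning set.
  P3: blocked at fork node alpha ∈ conditioning set.
{alpha} contains no descendant of eta and blocks every backdoor path.
No other singleton works — e.g. {theta} leaves P1 open — so {alpha} is the unique smallest valid adjustment set.

{alpha}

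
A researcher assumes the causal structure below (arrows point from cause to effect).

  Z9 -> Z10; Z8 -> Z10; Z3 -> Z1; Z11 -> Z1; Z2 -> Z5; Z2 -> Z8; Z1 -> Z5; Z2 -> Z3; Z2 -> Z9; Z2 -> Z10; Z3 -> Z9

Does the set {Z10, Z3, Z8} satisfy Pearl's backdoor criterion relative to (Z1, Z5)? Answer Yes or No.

Backdoor paths from Z1 to Z5 (paths whose first edge points into Z1):
  P1: Z1 <- Z3 <- Z2 -> Z5
  P2: Z1 <- Z3 -> Z9 <- Z2 -> Z5
  P3: Z1 <- Z3 -> Z9 -> Z10 <- Z2 -> Z5
  P4: Z1 <- Z3 -> Z9 -> Z10 <- Z8 <- Z2 -> Z5
Condition 1 (no descendant of Z1 in the set): holds — descendants of Z1 are {Z5}; none are in {Z10, Z3, Z8}.
Condition 2 (every backdoor path blocked by {Z10, Z3, Z8}):
  P1: blocked at chain node Z3 ∈ conditioning set.
  P2: blocked at fork node Z3 ∈ conditioning set.
  P3: blocked at fork node Z3 ∈ conditioning set.
  P4: blocked at fork node Z3 ∈ conditioning set.
{Z10, Z3, Z8} satisfies the backdoor criterion.

Yes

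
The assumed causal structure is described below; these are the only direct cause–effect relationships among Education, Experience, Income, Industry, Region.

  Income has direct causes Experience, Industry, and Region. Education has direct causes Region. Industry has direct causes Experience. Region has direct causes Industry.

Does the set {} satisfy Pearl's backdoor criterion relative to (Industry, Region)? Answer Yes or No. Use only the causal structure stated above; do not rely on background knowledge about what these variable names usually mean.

Backdoor paths from Industry to Region (paths whose first edge points into Industry):
  P1: Industry <- Experience -> Income <- Region
Condition 1 (no descendant of Industry in the set): holds — descendants of Industry are {Education, Income, Region}; none are in {}.
Condition 2 (every backdoor path blocked by {}):
  P1: blocked at collider Income (neither it nor any descendant is in the conditioning set).
{} satisfies the backdoor criterion.

Yes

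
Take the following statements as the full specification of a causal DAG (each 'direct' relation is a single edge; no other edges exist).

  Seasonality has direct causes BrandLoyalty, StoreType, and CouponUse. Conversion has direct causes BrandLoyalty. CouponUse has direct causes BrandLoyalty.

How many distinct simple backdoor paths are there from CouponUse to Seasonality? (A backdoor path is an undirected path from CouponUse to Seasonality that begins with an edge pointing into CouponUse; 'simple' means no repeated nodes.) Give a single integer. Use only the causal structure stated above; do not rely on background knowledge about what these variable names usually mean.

A backdoor path from CouponUse to Seasonality is any simple undirected path whose first edge points into CouponUse (i.e. leaves CouponUse via a parent).
Parents of CouponUse: {BrandLoyalty}.
Enumerating:
  P1: CouponUse <- BrandLoyalty -> Seasonality
That exhausts the simple backdoor paths. Count: 1.

1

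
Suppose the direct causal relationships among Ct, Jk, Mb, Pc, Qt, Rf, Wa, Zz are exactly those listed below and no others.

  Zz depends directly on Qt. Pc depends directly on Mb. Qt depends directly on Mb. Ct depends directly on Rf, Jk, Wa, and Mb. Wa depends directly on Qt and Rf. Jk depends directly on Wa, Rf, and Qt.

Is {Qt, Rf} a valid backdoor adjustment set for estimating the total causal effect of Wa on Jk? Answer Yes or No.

Backdoor paths from Wa to Jk (paths whose first edge points into Wa):
  P1: Wa <- Rf -> Jk
  P2: Wa <- Rf -> Ct <- Mb -> Qt -> Jk
  P3: Wa <- Rf -> Ct <- Jk
  P4: Wa <- Qt <- Mb -> Ct <- Rf -> Jk
  P5: Wa <- Qt <- Mb -> Ct <- Jk
  P6: Wa <- Qt -> Jk
Condition 1 (no descendant of Wa in the set): holds — descendants of Wa are {Ct, Jk}; none are in {Qt, Rf}.
Condition 2 (every backdoor path blocked by {Qt, Rf}):
  P1: blocked at fork node Rf ∈ conditioning set.
  P2: blocked at fork node Rf ∈ conditioning set.
  P3: blocked at fork node Rf ∈ conditioning set.
  P4: blocked at chain node Qt ∈ conditioning set.
  P5: blocked at chain node Qt ∈ conditioning set.
  P6: blocked at fork node Qt ∈ conditioning set.
{Qt, Rf} satisfies the backdoor criterion.

Yes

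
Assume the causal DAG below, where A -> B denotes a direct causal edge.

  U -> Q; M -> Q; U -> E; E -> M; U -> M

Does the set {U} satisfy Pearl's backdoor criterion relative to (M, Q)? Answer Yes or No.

Backdoor paths from M to Q (paths whose first edge points into M):
  P1: M <- U -> Q
  P2: M <- E <- U -> Q
Condition 1 (no descendant of M in the set): holds — descendants of M are {Q}; none are in {U}.
Condition 2 (every backdoor path blocked by {U}):
  P1: blocked at fork node U ∈ conditioning set.
  P2: blocked at fork node U ∈ conditioning set.
{U} satisfies the backdoor criterion.

Yes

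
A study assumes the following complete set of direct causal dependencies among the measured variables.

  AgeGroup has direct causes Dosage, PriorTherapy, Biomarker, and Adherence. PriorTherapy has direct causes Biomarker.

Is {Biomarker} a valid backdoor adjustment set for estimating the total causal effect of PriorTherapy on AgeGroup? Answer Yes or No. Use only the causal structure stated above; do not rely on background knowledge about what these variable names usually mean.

Yes

Backdoor paths from PriorTherapy to AgeGroup (paths whose first edge points into PriorTherapy):
  P1: PriorTherapy <- Biomarker -> AgeGroup
Condition 1 (no descendant of PriorTherapy in the set): holds — descendants of PriorTherapy are {AgeGroup}; none are in {Biomarker}.
Condition 2 (every backdoor path blocked by {Biomarker}):
  P1: blocked at fork node Biomarker ∈ conditioning set.
{Biomarker} satisfies the backdoor criterion.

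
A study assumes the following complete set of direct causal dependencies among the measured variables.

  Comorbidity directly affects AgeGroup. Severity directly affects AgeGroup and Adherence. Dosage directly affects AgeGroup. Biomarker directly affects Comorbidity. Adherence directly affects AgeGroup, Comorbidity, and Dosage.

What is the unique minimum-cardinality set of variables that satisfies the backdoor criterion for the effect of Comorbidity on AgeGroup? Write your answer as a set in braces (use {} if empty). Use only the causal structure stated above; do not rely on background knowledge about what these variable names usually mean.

Variables eligible for adjustment (non-descendants of Comorbidity, excluding Comorbidity and AgeGroup): {Adherence, Biomarker, Dosage, Severity}.
Backdoor paths from Comorbidity to AgeGroup:
  P1: Comorbidity <- Adherence <- Severity -> AgeGroup
  P2: Comorbidity <- Adherence -> Dosage -> AgeGroup
  P3: Comorbidity <- Adherence -> AgeGroup
The empty set is not sufficient: P1 (Comorbidity <- Adherence <- Severity -> AgeGroup) has no collider blocking it and no conditioned non-collider, so it is open.
Try {Adherence}:
  P1: blocked at chain node Adherence ∈ conditioning set.
  P2: blocked at fork node Adherence ∈ conditioning set.
  P3: blocked at fork node Adherence ∈ conditioning set.
{Adherence} contains no descendant of Comorbidity and blocks every backdoor path.
No other singleton works — e.g. {Severity} leaves P2 open — so {Adherence} is the unique smallest valid adjustment set.

{Adherence}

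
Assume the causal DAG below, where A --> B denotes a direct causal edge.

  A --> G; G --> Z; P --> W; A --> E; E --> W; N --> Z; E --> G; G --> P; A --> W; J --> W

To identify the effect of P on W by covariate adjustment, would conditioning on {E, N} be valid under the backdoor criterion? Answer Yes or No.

No

Backdoor paths from P to W (paths whose first edge points into P):
  P1: P <- G <- A -> E -> W
  P2: P <- G <- A -> W
  P3: P <- G <- E <- A -> W
  P4: P <- G <- E -> W
Condition 1 (no descendant of P in the set): holds — descendants of P are {W}; none are in {E, N}.
Condition 2 (every backdoor path blocked by {E, N}):
  P1: blocked at chain node E ∈ conditioning set.
  P2: open — no interior node is in the conditioning set.
  P3: blocked at chain node E ∈ conditioning set.
  P4: blocked at fork node E ∈ conditioning set.
{E, N} does not satisfy the backdoor criterion.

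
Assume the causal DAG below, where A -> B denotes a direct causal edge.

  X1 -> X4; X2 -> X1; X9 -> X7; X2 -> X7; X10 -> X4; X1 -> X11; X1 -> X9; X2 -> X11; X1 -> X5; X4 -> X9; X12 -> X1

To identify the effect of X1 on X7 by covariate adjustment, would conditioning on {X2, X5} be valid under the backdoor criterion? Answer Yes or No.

Backdoor paths from X1 to X7 (paths whose first edge points into X1):
  P1: X1 <- X2 -> X7
Condition 1 (no descendant of X1 in the set): FAILS — X5 is a descendant of X1.
Condition 2 (every backdoor path blocked by {X2, X5}):
  P1: blocked at fork node X2 ∈ conditioning set.
{X2, X5} does not satisfy the backdoor criterion.

No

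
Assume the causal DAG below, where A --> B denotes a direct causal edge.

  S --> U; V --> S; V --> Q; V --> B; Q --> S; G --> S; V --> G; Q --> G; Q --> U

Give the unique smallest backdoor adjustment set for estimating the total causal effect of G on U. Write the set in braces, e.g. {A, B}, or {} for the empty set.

{Q, V}

Variables eligible for adjustment (non-descendants of G, excluding G and U): {B, Q, V}.
Backdoor paths from G to U:
  P1: G <- V -> Q -> S -> U
  P2: G <- V -> Q -> U
  P3: G <- V -> S <- Q -> U
  P4: G <- V -> S -> U
  P5: G <- Q <- V -> S -> U
  P6: G <- Q -> S -> U
  P7: G <- Q -> U
The empty set is not sufficient: P1 (G <- V -> Q -> S -> U) has no collider blocking it and no conditioned non-collider, so it is open.
Try {Q, V}:
  P1: blocked at fork node V ∈ conditioning set.
  P2: blocked at fork node V ∈ conditioning set.
  P3: blocked at fork node V ∈ conditioning set.
  P4: blocked at fork node V ∈ conditioning set.
  P5: blocked at chain node Q ∈ conditioning set.
  P6: blocked at fork node Q ∈ conditioning set.
  P7: blocked at fork node Q ∈ conditioning set.
{Q, V} contains no descendant of G and blocks every backdoor path.
Every element of {Q, V} is needed (dropping Q leaves P6 open; dropping V leaves P4 open), so no proper subset is valid.
Among all size-2 subsets of the eligible variables, only {Q, V} blocks every backdoor path, so it is the unique smallest valid adjustment set.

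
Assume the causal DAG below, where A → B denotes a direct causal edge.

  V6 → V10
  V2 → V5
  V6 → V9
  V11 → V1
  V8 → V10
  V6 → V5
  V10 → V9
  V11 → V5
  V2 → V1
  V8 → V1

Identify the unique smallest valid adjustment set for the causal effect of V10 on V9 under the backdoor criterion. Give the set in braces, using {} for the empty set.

{V6}

Variables eligible for adjustment (non-descendants of V10, excluding V10 and V9): {V1, V11, V2, V5, V6, V8}.
Backdoor paths from V10 to V9:
  P1: V10 <- V8 -> V1 <- V2 -> V5 <- V6 -> V9
  P2: V10 <- V8 -> V1 <- V11 -> V5 <- V6 -> V9
  P3: V10 <- V6 -> V9
The empty set is not sufficient: P3 (V10 <- V6 -> V9) has no collider blocking it and no conditioned non-collider, so it is open.
Try {V6}:
  P1: blocked at collider V1 (neither it nor any descendant is in the conditioning set).
  P2: blocked at collider V1 (neither it nor any descendant is in the conditioning set).
  P3: blocked at fork node V6 ∈ conditioning set.
{V6} contains no descendant of V10 and blocks every backdoor path.
No other singleton works — e.g. {V2} leaves P3 open — so {V6} is the unique smallest valid adjustment set.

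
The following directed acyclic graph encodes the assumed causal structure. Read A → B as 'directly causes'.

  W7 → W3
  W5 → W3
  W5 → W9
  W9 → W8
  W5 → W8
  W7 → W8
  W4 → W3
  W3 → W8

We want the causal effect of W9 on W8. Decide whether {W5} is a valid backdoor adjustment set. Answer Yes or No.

Yes

Backdoor paths from W9 to W8 (paths whose first edge points into W9):
  P1: W9 <- W5 -> W3 <- W7 -> W8
  P2: W9 <- W5 -> W3 -> W8
  P3: W9 <- W5 -> W8
Condition 1 (no descendant of W9 in the set): holds — descendants of W9 are {W8}; none are in {W5}.
Condition 2 (every backdoor path blocked by {W5}):
  P1: blocked at fork node W5 ∈ conditioning set.
  P2: blocked at fork node W5 ∈ conditioning set.
  P3: blocked at fork node W5 ∈ conditioning set.
{W5} satisfies the backdoor criterion.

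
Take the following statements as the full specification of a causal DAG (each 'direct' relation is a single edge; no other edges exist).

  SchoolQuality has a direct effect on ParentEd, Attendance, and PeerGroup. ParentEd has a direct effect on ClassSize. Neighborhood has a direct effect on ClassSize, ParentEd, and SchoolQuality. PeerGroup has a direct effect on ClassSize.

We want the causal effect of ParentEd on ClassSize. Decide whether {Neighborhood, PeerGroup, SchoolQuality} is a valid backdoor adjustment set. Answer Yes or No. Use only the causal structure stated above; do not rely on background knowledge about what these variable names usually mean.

Backdoor paths from ParentEd to ClassSize (paths whose first edge points into ParentEd):
  P1: ParentEd <- Neighborhood -> SchoolQuality -> PeerGroup -> ClassSize
  P2: ParentEd <- Neighborhood -> ClassSize
  P3: ParentEd <- SchoolQuality <- Neighborhood -> ClassSize
  P4: ParentEd <- SchoolQuality -> PeerGroup -> ClassSize
Condition 1 (no descendant of ParentEd in the set): holds — descendants of ParentEd are {ClassSize}; none are in {Neighborhood, PeerGroup, SchoolQuality}.
Condition 2 (every backdoor path blocked by {Neighborhood, PeerGroup, SchoolQuality}):
  P1: blocked at fork node Neighborhood ∈ conditioning set.
  P2: blocked at fork node Neighborhood ∈ conditioning set.
  P3: blocked at chain node SchoolQuality ∈ conditioning set.
  P4: blocked at fork node SchoolQuality ∈ conditioning set.
{Neighborhood, PeerGroup, SchoolQuality} satisfies the backdoor criterion.

Yes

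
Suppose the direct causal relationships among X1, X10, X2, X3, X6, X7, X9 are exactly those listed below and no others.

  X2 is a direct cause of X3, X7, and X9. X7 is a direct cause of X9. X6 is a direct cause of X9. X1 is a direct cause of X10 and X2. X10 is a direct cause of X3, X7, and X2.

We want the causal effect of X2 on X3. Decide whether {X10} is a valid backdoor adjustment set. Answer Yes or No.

Yes

Backdoor paths from X2 to X3 (paths whose first edge points into X2):
  P1: X2 <- X1 -> X10 -> X3
  P2: X2 <- X10 -> X3
Condition 1 (no descendant of X2 in the set): holds — descendants of X2 are {X3, X7, X9}; none are in {X10}.
Condition 2 (every backdoor path blocked by {X10}):
  P1: blocked at chain node X10 ∈ conditioning set.
  P2: blocked at fork node X10 ∈ conditioning set.
{X10} satisfies the backdoor criterion.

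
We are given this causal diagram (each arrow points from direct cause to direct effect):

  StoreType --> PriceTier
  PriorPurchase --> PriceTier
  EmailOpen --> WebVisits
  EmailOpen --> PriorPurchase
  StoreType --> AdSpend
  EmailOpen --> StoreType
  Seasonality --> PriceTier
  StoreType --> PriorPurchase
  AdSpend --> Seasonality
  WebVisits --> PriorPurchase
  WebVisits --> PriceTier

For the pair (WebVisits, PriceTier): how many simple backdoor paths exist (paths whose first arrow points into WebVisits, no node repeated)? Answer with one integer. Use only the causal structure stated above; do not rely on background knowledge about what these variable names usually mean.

6

A backdoor path from WebVisits to PriceTier is any simple undirected path whose first edge points into WebVisits (i.e. leaves WebVisits via a parent).
Parents of WebVisits: {EmailOpen}.
Enumerating:
  P1: WebVisits <- EmailOpen -> StoreType -> AdSpend -> Seasonality -> PriceTier
  P2: WebVisits <- EmailOpen -> StoreType -> PriorPurchase -> PriceTier
  P3: WebVisits <- EmailOpen -> StoreType -> PriceTier
  P4: WebVisits <- EmailOpen -> PriorPurchase <- StoreType -> AdSpend -> Seasonality -> PriceTier
  P5: WebVisits <- EmailOpen -> PriorPurchase <- StoreType -> PriceTier
  P6: WebVisits <- EmailOpen -> PriorPurchase -> PriceTier
That exhausts the simple backdoor paths. Count: 6.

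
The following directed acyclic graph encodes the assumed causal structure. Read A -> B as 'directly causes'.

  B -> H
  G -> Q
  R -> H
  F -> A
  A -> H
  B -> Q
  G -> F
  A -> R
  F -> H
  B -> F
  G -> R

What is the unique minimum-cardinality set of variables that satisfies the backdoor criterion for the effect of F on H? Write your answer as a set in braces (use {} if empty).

{B, G}

Variables eligible for adjustment (non-descendants of F, excluding F and H): {B, G, Q}.
Backdoor paths from F to H:
  P1: F <- G -> R <- A -> H
  P2: F <- G -> R -> H
  P3: F <- G -> Q <- B -> H
  P4: F <- B -> H
  P5: F <- B -> Q <- G -> R <- A -> H
  P6: F <- B -> Q <- G -> R -> H
The empty set is not sufficient: P2 (F <- G -> R -> H) has no collider blocking it and no conditioned non-collider, so it is open.
Try {B, G}:
  P1: blocked at fork node G ∈ conditioning set.
  P2: blocked at fork node G ∈ conditioning set.
  P3: blocked at fork node G ∈ conditioning set.
  P4: blocked at fork node B ∈ conditioning set.
  P5: blocked at fork node B ∈ conditioning set.
  P6: blocked at fork node B ∈ conditioning set.
{B, G} contains no descendant of F and blocks every backdoor path.
Every element of {B, G} is needed (dropping B leaves P4 open; dropping G leaves P2 open), so no proper subset is valid.
Among all size-2 subsets of the eligible variables, only {B, G} blocks every backdoor path, so it is the unique smallest valid adjustment set.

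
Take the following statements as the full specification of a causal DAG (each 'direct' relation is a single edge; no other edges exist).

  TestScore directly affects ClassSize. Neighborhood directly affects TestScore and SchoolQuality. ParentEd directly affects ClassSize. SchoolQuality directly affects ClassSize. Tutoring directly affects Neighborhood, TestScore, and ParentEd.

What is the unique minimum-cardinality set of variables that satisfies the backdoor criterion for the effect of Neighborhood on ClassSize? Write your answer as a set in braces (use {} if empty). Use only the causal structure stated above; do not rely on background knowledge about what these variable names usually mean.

Variables eligible for adjustment (non-descendants of Neighborhood, excluding Neighborhood and ClassSize): {ParentEd, Tutoring}.
Backdoor paths from Neighborhood to ClassSize:
  P1: Neighborhood <- Tutoring -> ParentEd -> ClassSize
  P2: Neighborhood <- Tutoring -> TestScore -> ClassSize
The empty set is not sufficient: P1 (Neighborhood <- Tutoring -> ParentEd -> ClassSize) has no collider blocking it and no conditioned non-collider, so it is open.
Try {Tutoring}:
  P1: blocked at fork node Tutoring ∈ conditioning set.
  P2: blocked at fork node Tutoring ∈ conditioning set.
{Tutoring} contains no descendant of Neighborhood and blocks every backdoor path.
No other singleton works — e.g. {ParentEd} leaves P2 open — so {Tutoring} is the unique smallest valid adjustment set.

{Tutoring}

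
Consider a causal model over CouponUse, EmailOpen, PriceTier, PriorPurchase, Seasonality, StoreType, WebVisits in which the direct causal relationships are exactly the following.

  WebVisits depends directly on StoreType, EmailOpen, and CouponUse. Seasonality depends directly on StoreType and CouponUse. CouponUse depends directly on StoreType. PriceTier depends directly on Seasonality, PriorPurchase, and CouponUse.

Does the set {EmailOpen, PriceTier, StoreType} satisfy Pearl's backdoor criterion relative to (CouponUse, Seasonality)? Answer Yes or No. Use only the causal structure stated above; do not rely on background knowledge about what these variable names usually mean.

No

Backdoor paths from CouponUse to Seasonality (paths whose first edge points into CouponUse):
  P1: CouponUse <- StoreType -> Seasonality
Condition 1 (no descendant of CouponUse in the set): FAILS — PriceTier is a descendant of CouponUse.
Condition 2 (every backdoor path blocked by {EmailOpen, PriceTier, StoreType}):
  P1: blocked at fork node StoreType ∈ conditioning set.
{EmailOpen, PriceTier, StoreType} does not satisfy the backdoor criterion.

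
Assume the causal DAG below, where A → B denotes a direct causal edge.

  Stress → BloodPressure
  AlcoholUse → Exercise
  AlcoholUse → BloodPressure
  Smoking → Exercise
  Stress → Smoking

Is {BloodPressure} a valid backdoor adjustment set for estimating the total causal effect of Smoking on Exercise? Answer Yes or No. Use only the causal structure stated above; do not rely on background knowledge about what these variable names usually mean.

No

Backdoor paths from Smoking to Exercise (paths whose first edge points into Smoking):
  P1: Smoking <- Stress -> BloodPressure <- AlcoholUse -> Exercise
Condition 1 (no descendant of Smoking in the set): holds — descendants of Smoking are {Exercise}; none are in {BloodPressure}.
Condition 2 (every backdoor path blocked by {BloodPressure}):
  P1: open — collider(s) BloodPressure are conditioned on (or have a conditioned descendant) and no non-collider on the path is in the set.
{BloodPressure} does not satisfy the backdoor criterion.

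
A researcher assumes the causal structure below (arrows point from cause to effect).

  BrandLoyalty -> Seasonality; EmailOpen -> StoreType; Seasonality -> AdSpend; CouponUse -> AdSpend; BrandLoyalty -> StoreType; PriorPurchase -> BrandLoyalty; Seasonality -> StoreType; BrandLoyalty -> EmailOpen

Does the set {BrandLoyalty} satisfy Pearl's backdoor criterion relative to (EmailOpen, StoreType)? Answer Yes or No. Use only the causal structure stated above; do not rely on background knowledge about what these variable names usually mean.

Backdoor paths from EmailOpen to StoreType (paths whose first edge points into EmailOpen):
  P1: EmailOpen <- BrandLoyalty -> Seasonality -> StoreType
  P2: EmailOpen <- BrandLoyalty -> StoreType
Condition 1 (no descendant of EmailOpen in the set): holds — descendants of EmailOpen are {StoreType}; none are in {BrandLoyalty}.
Condition 2 (every backdoor path blocked by {BrandLoyalty}):
  P1: blocked at fork node BrandLoyalty ∈ conditioning set.
  P2: blocked at fork node BrandLoyalty ∈ conditioning set.
{BrandLoyalty} satisfies the backdoor criterion.

Yes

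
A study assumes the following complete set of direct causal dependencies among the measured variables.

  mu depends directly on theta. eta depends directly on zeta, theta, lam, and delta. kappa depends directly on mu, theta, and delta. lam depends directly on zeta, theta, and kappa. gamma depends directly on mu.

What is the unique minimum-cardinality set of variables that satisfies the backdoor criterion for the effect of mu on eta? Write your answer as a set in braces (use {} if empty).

{theta}

Variables eligible for adjustment (non-descendants of mu, excluding mu and eta): {delta, theta, zeta}.
Backdoor paths from mu to eta:
  P1: mu <- theta -> kappa <- delta -> eta
  P2: mu <- theta -> kappa -> lam <- zeta -> eta
  P3: mu <- theta -> kappa -> lam -> eta
  P4: mu <- theta -> lam <- zeta -> eta
  P5: mu <- theta -> lam <- kappa <- delta -> eta
  P6: mu <- theta -> lam -> eta
  P7: mu <- theta -> eta
The empty set is not sufficient: P3 (mu <- theta -> kappa -> lam -> eta) has no collider blocking it and no conditioned non-collider, so it is open.
Try {theta}:
  P1: blocked at fork node theta ∈ conditioning set.
  P2: blocked at fork node theta ∈ conditioning set.
  P3: blocked at fork node theta ∈ conditioning set.
  P4: blocked at fork node theta ∈ conditioning set.
  P5: blocked at fork node theta ∈ conditioning set.
  P6: blocked at fork node theta ∈ conditioning set.
  P7: blocked at fork node theta ∈ conditioning set.
{theta} contains no descendant of mu and blocks every backdoor path.
No other singleton works — e.g. {delta} leaves P3 open — so {theta} is the unique smallest valid adjustment set.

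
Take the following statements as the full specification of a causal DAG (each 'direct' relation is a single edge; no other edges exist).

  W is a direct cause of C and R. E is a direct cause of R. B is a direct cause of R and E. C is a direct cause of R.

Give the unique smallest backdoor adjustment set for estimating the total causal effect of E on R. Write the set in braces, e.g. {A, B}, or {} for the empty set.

{B}

Variables eligible for adjustment (non-descendants of E, excluding E and R): {B, C, W}.
Backdoor paths from E to R:
  P1: E <- B -> R
The empty set is not sufficient: P1 (E <- B -> R) has no collider blocking it and no conditioned non-collider, so it is open.
Try {B}:
  P1: blocked at fork node B ∈ conditioning set.
{B} contains no descendant of E and blocks every backdoor path.
No other singleton works — e.g. {W} leaves P1 open — so {B} is the unique smallest valid adjustment set.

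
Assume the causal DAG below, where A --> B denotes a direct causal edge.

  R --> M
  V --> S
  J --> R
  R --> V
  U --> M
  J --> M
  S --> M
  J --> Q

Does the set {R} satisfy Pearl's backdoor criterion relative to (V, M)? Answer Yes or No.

Yes

Backdoor paths from V to M (paths whose first edge points into V):
  P1: V <- R <- J -> M
  P2: V <- R -> M
Condition 1 (no descendant of V in the set): holds — descendants of V are {M, S}; none are in {R}.
Condition 2 (every backdoor path blocked by {R}):
  P1: blocked at chain node R ∈ conditioning set.
  P2: blocked at fork node R ∈ conditioning set.
{R} satisfies the backdoor criterion.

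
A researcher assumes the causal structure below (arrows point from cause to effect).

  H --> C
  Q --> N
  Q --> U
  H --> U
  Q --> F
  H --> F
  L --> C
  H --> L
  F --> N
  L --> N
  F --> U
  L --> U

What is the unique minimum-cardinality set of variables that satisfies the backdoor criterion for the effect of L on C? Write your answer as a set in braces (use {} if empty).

Variables eligible for adjustment (non-descendants of L, excluding L and C): {F, H, Q}.
Backdoor paths from L to C:
  P1: L <- H -> C
The empty set is not sufficient: P1 (L <- H -> C) has no collider blocking it and no conditioned non-collider, so it is open.
Try {H}:
  P1: blocked at fork node H ∈ conditioning set.
{H} contains no descendant of L and blocks every backdoor path.
No other singleton works — e.g. {Q} leaves P1 open — so {H} is the unique smallest valid adjustment set.

{H}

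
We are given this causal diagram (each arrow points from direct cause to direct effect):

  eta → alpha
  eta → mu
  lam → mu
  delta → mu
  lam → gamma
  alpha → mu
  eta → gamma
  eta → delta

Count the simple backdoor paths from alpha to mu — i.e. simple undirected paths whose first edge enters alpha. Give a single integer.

A backdoor path from alpha to mu is any simple undirected path whose first edge points into alpha (i.e. leaves alpha via a parent).
Parents of alpha: {eta}.
Enumerating:
  P1: alpha <- eta -> delta -> mu
  P2: alpha <- eta -> mu
  P3: alpha <- eta -> gamma <- lam -> mu
That exhausts the simple backdoor paths. Count: 3.

3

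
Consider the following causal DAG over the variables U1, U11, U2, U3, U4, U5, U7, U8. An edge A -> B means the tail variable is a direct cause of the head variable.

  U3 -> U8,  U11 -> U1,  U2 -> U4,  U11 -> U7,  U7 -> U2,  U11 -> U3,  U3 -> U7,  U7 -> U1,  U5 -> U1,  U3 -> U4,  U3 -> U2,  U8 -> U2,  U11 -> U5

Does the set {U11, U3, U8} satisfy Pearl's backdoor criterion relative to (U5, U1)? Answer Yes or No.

Yes

Backdoor paths from U5 to U1 (paths whose first edge points into U5):
  P1: U5 <- U11 -> U3 -> U7 -> U1
  P2: U5 <- U11 -> U3 -> U8 -> U2 <- U7 -> U1
  P3: U5 <- U11 -> U3 -> U2 <- U7 -> U1
  P4: U5 <- U11 -> U3 -> U4 <- U2 <- U7 -> U1
  P5: U5 <- U11 -> U7 -> U1
  P6: U5 <- U11 -> U1
Condition 1 (no descendant of U5 in the set): holds — descendants of U5 are {U1}; none are in {U11, U3, U8}.
Condition 2 (every backdoor path blocked by {U11, U3, U8}):
  P1: blocked at fork node U11 ∈ conditioning set.
  P2: blocked at fork node U11 ∈ conditioning set.
  P3: blocked at fork node U11 ∈ conditioning set.
  P4: blocked at fork node U11 ∈ conditioning set.
  P5: blocked at fork node U11 ∈ conditioning set.
  P6: blocked at fork node U11 ∈ conditioning set.
{U11, U3, U8} satisfies the backdoor criterion.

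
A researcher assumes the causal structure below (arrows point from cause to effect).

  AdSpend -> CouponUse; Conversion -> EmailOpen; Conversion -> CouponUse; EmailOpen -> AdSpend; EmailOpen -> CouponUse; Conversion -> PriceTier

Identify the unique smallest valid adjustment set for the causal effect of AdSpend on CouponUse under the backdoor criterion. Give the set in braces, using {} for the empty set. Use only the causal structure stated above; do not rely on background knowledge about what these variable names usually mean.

Variables eligible for adjustment (non-descendants of AdSpend, excluding AdSpend and CouponUse): {Conversion, EmailOpen, PriceTier}.
Backdoor paths from AdSpend to CouponUse:
  P1: AdSpend <- EmailOpen <- Conversion -> CouponUse
  P2: AdSpend <- EmailOpen -> CouponUse
The empty set is not sufficient: P1 (AdSpend <- EmailOpen <- Conversion -> CouponUse) has no collider blocking it and no conditioned non-collider, so it is open.
Try {EmailOpen}:
  P1: blocked at chain node EmailOpen ∈ conditioning set.
  P2: blocked at fork node EmailOpen ∈ conditioning set.
{EmailOpen} contains no descendant of AdSpend and blocks every backdoor path.
No other singleton works — e.g. {Conversion} leaves P2 open — so {EmailOpen} is the unique smallest valid adjustment set.

{EmailOpen}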